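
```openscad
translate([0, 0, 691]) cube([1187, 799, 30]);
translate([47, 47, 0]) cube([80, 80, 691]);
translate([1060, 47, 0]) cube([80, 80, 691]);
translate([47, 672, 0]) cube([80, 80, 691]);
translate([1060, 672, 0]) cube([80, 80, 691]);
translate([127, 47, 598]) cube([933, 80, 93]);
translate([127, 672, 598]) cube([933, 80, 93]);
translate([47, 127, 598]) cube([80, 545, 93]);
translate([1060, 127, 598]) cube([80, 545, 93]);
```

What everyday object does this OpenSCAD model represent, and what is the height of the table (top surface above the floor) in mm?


A table. The table height is 721 mm.

A 1187×799×30 slab sits at z = 691 on four 80 mm square posts — a table. The top surface is at 691 + 30 = 721 mm.


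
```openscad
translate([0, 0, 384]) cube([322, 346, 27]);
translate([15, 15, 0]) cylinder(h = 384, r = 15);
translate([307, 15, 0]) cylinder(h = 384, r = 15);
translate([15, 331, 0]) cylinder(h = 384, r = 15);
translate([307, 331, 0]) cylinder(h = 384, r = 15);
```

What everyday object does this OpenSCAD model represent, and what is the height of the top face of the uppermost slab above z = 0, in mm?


A stool. The seat height is 411 mm.

A 322×346×27 slab at z = 384 on four corner cylinders — a stool. The seat top is 384 + 27 = 411 mm.


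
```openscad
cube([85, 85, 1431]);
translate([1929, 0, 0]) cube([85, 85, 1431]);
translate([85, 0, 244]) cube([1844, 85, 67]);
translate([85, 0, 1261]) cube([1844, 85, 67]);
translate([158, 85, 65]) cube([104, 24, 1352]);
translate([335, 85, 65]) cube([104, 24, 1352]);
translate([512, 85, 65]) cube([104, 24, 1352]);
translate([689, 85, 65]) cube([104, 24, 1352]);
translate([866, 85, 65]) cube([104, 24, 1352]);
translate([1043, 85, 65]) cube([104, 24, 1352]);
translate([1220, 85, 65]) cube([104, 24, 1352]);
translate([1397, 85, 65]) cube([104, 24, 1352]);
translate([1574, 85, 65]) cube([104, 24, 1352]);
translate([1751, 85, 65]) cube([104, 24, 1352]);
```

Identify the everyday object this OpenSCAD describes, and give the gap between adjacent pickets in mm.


A fence section. The picket gap is 73 mm.

Two posts, two rails, 10 pickets — a fence section. Span 1844 mm holds 10 pickets of 104 mm with 11 equal gaps: ⌊(1844 − 10·104) / 11⌋ = 73 mm.


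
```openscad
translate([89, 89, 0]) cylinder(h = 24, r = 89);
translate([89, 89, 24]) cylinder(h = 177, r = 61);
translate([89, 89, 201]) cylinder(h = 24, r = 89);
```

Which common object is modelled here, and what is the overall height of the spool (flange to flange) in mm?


A spool. The overall height is 225 mm.

Three coaxial cylinders, large–small–large — a spool. Two 24 mm flanges and a 177 mm core give 24 + 177 + 24 = 225 mm.


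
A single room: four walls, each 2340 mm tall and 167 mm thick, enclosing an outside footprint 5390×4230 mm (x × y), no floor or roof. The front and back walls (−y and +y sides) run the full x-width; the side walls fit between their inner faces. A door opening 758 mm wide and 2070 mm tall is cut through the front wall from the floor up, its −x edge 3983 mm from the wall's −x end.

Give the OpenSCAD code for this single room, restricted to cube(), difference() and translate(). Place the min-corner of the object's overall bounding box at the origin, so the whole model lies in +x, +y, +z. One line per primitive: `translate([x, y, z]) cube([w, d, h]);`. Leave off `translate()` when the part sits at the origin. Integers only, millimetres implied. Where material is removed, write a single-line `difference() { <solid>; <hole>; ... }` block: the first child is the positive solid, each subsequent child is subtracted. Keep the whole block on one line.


difference() { cube([5390, 167, 2340]); translate([3983, 0, 0]) cube([758, 167, 2070]); }
translate([0, 4063, 0]) cube([5390, 167, 2340]);
translate([0, 167, 0]) cube([167, 3896, 2340]);
translate([5223, 167, 0]) cube([167, 3896, 2340]);


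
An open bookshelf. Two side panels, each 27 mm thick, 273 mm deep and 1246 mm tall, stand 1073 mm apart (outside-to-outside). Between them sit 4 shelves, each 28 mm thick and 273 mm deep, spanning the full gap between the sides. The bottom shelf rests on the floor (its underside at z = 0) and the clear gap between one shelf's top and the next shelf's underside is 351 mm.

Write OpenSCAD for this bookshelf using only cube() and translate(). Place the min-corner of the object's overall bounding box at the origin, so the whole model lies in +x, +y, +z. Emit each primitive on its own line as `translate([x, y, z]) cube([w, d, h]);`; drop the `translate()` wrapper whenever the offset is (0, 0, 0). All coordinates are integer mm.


cube([27, 273, 1246]);
translate([1046, 0, 0]) cube([27, 273, 1246]);
translate([27, 0, 0]) cube([1019, 273, 28]);
translate([27, 0, 379]) cube([1019, 273, 28]);
translate([27, 0, 758]) cube([1019, 273, 28]);
translate([27, 0, 1137]) cube([1019, 273, 28]);


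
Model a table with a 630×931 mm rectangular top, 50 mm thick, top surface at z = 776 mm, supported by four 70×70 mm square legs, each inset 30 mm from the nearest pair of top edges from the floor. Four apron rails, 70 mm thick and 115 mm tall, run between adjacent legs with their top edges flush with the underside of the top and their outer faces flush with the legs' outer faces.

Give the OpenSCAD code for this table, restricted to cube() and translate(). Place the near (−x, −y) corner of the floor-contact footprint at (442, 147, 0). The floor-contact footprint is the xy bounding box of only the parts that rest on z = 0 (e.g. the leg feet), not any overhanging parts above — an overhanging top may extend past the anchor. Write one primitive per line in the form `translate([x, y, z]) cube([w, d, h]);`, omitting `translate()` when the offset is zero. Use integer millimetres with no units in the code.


translate([412, 117, 726]) cube([630, 931, 50]);
translate([442, 147, 0]) cube([70, 70, 726]);
translate([942, 147, 0]) cube([70, 70, 726]);
translate([442, 948, 0]) cube([70, 70, 726]);
translate([942, 948, 0]) cube([70, 70, 726]);
translate([512, 147, 611]) cube([430, 70, 115]);
translate([512, 948, 611]) cube([430, 70, 115]);
translate([442, 217, 611]) cube([70, 731, 115]);
translate([942, 217, 611]) cube([70, 731, 115]);


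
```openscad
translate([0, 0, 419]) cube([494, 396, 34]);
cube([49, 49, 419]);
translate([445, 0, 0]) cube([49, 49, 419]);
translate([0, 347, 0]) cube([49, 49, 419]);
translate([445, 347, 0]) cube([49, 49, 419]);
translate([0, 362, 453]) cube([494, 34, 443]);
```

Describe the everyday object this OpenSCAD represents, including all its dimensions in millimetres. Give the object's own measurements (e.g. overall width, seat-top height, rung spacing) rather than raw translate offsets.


A chair. The seat is a 494×396×34 mm slab with its top at z = 453 mm, on four 49×49 mm corner legs (flush with the seat edges, standing on z = 0). A flat backrest 34 mm thick, 443 mm tall, spans the full seat width and rises from the seat top along its +y edge, rear face flush with the rear of the seat.


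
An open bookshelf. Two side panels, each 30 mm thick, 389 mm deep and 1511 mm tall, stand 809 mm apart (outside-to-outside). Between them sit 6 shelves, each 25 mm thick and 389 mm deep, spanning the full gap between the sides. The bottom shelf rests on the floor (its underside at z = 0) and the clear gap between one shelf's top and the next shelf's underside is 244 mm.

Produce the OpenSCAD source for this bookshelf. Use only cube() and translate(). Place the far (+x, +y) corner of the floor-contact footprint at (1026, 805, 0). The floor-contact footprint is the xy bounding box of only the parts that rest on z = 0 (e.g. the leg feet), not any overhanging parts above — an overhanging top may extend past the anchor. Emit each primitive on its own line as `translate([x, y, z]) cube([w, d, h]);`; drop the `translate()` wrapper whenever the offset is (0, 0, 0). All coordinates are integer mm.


translate([217, 416, 0]) cube([30, 389, 1511]);
translate([996, 416, 0]) cube([30, 389, 1511]);
translate([247, 416, 0]) cube([749, 389, 25]);
translate([247, 416, 269]) cube([749, 389, 25]);
translate([247, 416, 538]) cube([749, 389, 25]);
translate([247, 416, 807]) cube([749, 389, 25]);
translate([247, 416, 1076]) cube([749, 389, 25]);
translate([247, 416, 1345]) cube([749, 389, 25]);


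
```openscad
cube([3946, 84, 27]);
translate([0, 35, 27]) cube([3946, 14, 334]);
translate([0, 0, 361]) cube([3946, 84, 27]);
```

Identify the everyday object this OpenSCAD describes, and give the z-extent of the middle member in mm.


An I-beam. The web height is 334 mm.

Two wide flanges with a thin centred web — an I-beam. Overall 388 mm minus two 27 mm flanges gives a web of 388 − 2·27 = 334 mm.


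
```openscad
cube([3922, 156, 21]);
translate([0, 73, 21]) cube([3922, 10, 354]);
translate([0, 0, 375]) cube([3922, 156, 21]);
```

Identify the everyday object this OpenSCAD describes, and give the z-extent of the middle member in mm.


An I-beam. The web height is 354 mm.

Two wide flanges with a thin centred web — an I-beam. Overall 396 mm minus two 21 mm flanges gives a web of 396 − 2·21 = 354 mm.


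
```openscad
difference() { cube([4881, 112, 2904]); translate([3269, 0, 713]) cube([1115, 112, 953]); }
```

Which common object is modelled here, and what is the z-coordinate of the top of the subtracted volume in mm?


A wall with a window opening. The window head height is 1666 mm.

A wall with a rectangular opening subtracted — a window. Sill at z = 713, opening 953 mm tall, so the head is at 713 + 953 = 1666 mm.


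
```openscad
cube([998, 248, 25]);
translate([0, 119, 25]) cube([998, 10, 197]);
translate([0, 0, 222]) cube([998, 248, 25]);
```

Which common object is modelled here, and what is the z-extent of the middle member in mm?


An I-beam. The web height is 197 mm.

Two wide flanges with a thin centred web — an I-beam. Overall 247 mm minus two 25 mm flanges gives a web of 247 − 2·25 = 197 mm.


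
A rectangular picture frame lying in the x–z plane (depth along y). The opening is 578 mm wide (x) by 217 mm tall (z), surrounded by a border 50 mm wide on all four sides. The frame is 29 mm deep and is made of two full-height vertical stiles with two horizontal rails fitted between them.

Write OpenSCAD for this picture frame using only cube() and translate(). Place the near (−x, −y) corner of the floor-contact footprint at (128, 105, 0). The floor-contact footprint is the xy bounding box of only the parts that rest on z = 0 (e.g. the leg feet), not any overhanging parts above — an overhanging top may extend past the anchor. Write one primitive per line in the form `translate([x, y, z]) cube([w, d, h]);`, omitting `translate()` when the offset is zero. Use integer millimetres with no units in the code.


translate([128, 105, 0]) cube([50, 29, 317]);
translate([756, 105, 0]) cube([50, 29, 317]);
translate([178, 105, 0]) cube([578, 29, 50]);
translate([178, 105, 267]) cube([578, 29, 50]);


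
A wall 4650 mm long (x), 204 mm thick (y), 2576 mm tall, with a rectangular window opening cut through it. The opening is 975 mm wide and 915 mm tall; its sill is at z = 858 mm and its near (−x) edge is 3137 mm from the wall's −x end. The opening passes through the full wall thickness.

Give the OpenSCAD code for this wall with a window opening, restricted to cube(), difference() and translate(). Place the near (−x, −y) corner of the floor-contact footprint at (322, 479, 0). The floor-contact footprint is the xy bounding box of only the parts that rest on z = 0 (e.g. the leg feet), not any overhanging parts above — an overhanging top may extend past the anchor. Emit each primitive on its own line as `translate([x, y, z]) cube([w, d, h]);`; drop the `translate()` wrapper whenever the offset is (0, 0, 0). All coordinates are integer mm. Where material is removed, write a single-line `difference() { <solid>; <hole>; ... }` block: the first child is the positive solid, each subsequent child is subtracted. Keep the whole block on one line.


difference() { translate([322, 479, 0]) cube([4650, 204, 2576]); translate([3459, 479, 858]) cube([975, 204, 915]); }


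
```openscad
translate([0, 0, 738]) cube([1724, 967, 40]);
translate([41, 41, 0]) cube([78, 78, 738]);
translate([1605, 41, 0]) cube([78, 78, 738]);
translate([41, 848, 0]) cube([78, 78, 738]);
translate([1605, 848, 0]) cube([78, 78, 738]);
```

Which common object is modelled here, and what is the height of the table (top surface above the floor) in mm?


A table. The table height is 778 mm.

A 1724×967×40 slab sits at z = 738 on four 78 mm square posts — a table. The top surface is at 738 + 40 = 778 mm.


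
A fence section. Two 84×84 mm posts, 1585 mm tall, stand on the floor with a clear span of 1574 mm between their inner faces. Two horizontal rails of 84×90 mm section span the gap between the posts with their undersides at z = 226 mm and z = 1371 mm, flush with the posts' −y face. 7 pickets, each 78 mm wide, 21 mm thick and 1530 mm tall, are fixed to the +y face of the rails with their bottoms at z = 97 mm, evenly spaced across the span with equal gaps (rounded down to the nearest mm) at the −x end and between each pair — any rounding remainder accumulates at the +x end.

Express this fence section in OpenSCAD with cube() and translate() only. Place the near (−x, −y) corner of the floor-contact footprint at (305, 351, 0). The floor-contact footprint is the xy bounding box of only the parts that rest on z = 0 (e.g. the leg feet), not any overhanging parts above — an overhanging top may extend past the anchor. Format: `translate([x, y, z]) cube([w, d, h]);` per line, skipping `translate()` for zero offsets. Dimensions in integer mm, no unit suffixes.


translate([305, 351, 0]) cube([84, 84, 1585]);
translate([1963, 351, 0]) cube([84, 84, 1585]);
translate([389, 351, 226]) cube([1574, 84, 90]);
translate([389, 351, 1371]) cube([1574, 84, 90]);
translate([517, 435, 97]) cube([78, 21, 1530]);
translate([723, 435, 97]) cube([78, 21, 1530]);
translate([929, 435, 97]) cube([78, 21, 1530]);
translate([1135, 435, 97]) cube([78, 21, 1530]);
translate([1341, 435, 97]) cube([78, 21, 1530]);
translate([1547, 435, 97]) cube([78, 21, 1530]);
translate([1753, 435, 97]) cube([78, 21, 1530]);


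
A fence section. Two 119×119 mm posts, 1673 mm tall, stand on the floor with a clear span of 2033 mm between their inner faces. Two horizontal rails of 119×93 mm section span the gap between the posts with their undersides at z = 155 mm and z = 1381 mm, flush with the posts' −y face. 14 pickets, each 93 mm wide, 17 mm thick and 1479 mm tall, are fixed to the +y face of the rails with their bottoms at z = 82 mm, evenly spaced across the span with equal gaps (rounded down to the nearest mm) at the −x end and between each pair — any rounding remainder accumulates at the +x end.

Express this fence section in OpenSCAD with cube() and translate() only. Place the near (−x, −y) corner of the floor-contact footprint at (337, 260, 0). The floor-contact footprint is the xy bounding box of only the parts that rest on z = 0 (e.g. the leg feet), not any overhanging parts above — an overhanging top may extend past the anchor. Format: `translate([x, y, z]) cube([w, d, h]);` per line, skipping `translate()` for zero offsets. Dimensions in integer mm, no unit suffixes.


translate([337, 260, 0]) cube([119, 119, 1673]);
translate([2489, 260, 0]) cube([119, 119, 1673]);
translate([456, 260, 155]) cube([2033, 119, 93]);
translate([456, 260, 1381]) cube([2033, 119, 93]);
translate([504, 379, 82]) cube([93, 17, 1479]);
translate([645, 379, 82]) cube([93, 17, 1479]);
translate([786, 379, 82]) cube([93, 17, 1479]);
translate([927, 379, 82]) cube([93, 17, 1479]);
translate([1068, 379, 82]) cube([93, 17, 1479]);
translate([1209, 379, 82]) cube([93, 17, 1479]);
translate([1350, 379, 82]) cube([93, 17, 1479]);
translate([1491, 379, 82]) cube([93, 17, 1479]);
translate([1632, 379, 82]) cube([93, 17, 1479]);
translate([1773, 379, 82]) cube([93, 17, 1479]);
translate([1914, 379, 82]) cube([93, 17, 1479]);
translate([2055, 379, 82]) cube([93, 17, 1479]);
translate([2196, 379, 82]) cube([93, 17, 1479]);
translate([2337, 379, 82]) cube([93, 17, 1479]);


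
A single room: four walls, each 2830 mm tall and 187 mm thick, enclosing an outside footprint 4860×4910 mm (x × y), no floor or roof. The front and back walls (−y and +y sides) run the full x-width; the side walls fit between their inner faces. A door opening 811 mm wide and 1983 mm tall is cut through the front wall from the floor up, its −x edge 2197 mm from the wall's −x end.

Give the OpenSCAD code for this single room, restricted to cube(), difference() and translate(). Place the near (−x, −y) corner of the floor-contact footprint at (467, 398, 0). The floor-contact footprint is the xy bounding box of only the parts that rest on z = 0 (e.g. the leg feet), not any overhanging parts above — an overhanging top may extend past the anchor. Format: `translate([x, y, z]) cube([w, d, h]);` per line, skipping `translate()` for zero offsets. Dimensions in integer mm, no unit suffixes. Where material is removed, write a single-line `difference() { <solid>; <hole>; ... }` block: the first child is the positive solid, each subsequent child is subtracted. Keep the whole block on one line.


difference() { translate([467, 398, 0]) cube([4860, 187, 2830]); translate([2664, 398, 0]) cube([811, 187, 1983]); }
translate([467, 5121, 0]) cube([4860, 187, 2830]);
translate([467, 585, 0]) cube([187, 4536, 2830]);
translate([5140, 585, 0]) cube([187, 4536, 2830]);


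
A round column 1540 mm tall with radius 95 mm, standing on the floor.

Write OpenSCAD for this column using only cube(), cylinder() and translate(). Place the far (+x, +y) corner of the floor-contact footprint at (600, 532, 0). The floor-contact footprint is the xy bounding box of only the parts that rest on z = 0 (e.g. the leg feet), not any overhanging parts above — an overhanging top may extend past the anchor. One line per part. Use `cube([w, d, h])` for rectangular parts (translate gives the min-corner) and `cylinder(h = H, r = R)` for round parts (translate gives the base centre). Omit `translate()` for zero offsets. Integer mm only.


translate([505, 437, 0]) cylinder(h = 1540, r = 95);


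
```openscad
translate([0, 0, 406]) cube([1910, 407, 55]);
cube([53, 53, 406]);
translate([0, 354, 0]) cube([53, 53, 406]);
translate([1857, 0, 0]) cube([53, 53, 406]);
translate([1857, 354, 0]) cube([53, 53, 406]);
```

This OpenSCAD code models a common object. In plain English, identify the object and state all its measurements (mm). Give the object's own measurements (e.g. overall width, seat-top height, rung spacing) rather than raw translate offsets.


A bench: a 1910×407 mm seat slab, 55 mm thick, top at z = 461 mm, on four 53×53 mm square legs flush with the seat corners and standing on z = 0.


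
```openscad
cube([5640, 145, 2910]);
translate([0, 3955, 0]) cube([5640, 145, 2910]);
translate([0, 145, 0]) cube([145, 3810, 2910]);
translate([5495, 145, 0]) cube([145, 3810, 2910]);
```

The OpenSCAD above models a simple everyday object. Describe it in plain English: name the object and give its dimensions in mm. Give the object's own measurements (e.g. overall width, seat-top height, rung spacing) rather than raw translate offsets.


The wall frame of a small rectangular building: four walls, each 2910 mm tall and 145 mm thick, enclosing a footprint 5640 mm (x) by 4100 mm (y) outside-to-outside, with no floor or roof. The front and back walls (the −y and +y sides) span the full width; the two side walls fit between them.


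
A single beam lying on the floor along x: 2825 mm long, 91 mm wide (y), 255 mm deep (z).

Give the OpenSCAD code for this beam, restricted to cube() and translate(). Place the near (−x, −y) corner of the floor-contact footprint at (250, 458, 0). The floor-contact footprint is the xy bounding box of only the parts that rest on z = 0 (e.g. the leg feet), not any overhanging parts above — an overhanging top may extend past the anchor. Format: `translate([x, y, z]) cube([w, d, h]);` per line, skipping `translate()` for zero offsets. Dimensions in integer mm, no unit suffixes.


translate([250, 458, 0]) cube([2825, 91, 255]);


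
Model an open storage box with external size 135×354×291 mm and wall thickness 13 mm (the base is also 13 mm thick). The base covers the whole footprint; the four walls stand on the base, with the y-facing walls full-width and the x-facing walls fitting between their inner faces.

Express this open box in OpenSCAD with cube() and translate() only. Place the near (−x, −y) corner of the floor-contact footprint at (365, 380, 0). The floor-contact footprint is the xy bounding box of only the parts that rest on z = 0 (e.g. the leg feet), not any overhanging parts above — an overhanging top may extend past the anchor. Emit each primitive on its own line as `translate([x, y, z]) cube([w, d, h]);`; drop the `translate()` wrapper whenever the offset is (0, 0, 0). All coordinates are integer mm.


translate([365, 380, 0]) cube([135, 354, 13]);
translate([365, 380, 13]) cube([135, 13, 278]);
translate([365, 721, 13]) cube([135, 13, 278]);
translate([365, 393, 13]) cube([13, 328, 278]);
translate([487, 393, 13]) cube([13, 328, 278]);


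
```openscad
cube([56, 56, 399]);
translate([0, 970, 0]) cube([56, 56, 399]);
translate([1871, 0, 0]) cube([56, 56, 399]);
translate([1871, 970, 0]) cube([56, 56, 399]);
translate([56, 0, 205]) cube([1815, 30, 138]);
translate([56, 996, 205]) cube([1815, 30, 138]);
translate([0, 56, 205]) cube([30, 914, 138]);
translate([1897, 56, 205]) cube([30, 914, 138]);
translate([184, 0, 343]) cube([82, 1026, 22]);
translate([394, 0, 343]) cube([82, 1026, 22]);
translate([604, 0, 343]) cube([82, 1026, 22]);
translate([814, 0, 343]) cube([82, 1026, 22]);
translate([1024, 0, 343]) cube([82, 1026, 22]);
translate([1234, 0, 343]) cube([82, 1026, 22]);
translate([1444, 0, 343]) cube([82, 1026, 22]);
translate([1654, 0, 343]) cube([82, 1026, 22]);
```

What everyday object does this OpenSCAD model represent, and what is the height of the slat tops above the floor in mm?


A bed frame. The slat-top height is 365 mm.

Four posts, four rails, and a row of slats — a bed frame. Slats sit on the rails at z = 205 + 138 = 343; with slat thickness 22, the top is 365 mm.


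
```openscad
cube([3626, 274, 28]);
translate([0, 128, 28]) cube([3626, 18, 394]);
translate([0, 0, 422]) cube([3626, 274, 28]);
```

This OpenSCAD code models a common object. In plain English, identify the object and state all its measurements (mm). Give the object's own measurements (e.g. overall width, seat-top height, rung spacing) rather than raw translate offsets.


An I-beam lying along x, 3626 mm long. Overall section height 450 mm. Two flanges 274 mm wide (y) and 28 mm thick, one on the floor and one at the top; a web 18 mm thick runs between them, centred on the flange width.


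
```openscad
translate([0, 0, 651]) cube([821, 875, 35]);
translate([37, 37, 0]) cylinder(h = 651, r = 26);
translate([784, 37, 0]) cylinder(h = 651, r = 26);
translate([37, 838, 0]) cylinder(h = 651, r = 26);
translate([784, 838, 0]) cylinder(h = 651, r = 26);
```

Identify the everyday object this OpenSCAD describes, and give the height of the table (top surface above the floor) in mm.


A table. The table height is 686 mm.

A 821×875×35 slab sits at z = 651 on four Ø52 mm round legs — a table. The top surface is at 651 + 35 = 686 mm.


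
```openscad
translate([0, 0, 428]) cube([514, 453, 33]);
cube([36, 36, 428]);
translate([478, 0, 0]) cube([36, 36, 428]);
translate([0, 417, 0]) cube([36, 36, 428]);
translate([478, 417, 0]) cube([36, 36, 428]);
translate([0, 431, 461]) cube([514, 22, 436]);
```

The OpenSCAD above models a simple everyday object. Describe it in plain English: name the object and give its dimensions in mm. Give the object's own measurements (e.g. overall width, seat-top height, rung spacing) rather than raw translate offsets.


A chair. The seat is a 514×453×33 mm slab with its top at z = 461 mm, on four 36×36 mm corner legs (flush with the seat edges, standing on z = 0). A flat backrest 22 mm thick, 436 mm tall, spans the full seat width and rises from the seat top along its +y edge, rear face flush with the rear of the seat.


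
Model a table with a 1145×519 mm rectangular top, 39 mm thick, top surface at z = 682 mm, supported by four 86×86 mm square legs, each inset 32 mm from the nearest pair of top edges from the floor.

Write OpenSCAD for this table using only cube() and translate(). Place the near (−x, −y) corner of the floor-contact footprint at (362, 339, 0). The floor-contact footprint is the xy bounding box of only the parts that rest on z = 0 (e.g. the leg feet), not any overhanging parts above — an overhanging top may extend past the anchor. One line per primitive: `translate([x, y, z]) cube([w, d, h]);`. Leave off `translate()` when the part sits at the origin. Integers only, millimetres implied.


translate([330, 307, 643]) cube([1145, 519, 39]);
translate([362, 339, 0]) cube([86, 86, 643]);
translate([1357, 339, 0]) cube([86, 86, 643]);
translate([362, 708, 0]) cube([86, 86, 643]);
translate([1357, 708, 0]) cube([86, 86, 643]);


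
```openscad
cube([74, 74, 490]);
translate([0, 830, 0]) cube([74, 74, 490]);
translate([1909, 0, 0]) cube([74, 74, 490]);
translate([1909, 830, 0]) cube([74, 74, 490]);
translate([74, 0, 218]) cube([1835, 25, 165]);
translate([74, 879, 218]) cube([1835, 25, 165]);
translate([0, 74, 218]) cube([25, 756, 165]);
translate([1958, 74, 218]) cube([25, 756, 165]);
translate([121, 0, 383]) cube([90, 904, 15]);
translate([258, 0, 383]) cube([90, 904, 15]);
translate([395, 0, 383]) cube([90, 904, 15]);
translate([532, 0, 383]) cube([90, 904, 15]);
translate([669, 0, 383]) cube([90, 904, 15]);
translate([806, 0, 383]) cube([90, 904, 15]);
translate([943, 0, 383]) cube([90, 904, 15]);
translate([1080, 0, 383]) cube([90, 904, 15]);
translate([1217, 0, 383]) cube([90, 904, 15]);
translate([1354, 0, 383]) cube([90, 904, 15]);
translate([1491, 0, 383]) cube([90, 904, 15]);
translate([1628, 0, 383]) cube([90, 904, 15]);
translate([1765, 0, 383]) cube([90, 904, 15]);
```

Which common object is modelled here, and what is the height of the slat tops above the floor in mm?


A bed frame. The slat-top height is 398 mm.

Four posts, four rails, and a row of slats — a bed frame. Slats sit on the rails at z = 218 + 165 = 383; with slat thickness 15, the top is 398 mm.


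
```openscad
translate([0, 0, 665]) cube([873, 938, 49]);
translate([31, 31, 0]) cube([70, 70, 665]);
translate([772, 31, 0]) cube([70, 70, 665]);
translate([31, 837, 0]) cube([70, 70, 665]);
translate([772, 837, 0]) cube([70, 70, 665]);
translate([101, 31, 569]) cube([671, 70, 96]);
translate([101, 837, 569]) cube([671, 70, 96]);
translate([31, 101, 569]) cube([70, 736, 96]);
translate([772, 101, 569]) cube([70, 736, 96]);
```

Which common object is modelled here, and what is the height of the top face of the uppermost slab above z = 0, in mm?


A table. The table height is 714 mm.

A 873×938×49 slab sits at z = 665 on four 70 mm square posts — a table. The top surface is at 665 + 49 = 714 mm.


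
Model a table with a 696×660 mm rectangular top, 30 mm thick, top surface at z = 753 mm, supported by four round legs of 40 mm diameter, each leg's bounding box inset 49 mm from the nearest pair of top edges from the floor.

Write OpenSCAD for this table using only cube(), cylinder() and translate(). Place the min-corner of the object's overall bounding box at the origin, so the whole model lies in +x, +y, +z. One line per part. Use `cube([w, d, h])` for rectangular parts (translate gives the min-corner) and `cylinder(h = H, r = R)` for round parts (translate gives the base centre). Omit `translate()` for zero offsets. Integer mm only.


translate([0, 0, 723]) cube([696, 660, 30]);
translate([69, 69, 0]) cylinder(h = 723, r = 20);
translate([627, 69, 0]) cylinder(h = 723, r = 20);
translate([69, 591, 0]) cylinder(h = 723, r = 20);
translate([627, 591, 0]) cylinder(h = 723, r = 20);


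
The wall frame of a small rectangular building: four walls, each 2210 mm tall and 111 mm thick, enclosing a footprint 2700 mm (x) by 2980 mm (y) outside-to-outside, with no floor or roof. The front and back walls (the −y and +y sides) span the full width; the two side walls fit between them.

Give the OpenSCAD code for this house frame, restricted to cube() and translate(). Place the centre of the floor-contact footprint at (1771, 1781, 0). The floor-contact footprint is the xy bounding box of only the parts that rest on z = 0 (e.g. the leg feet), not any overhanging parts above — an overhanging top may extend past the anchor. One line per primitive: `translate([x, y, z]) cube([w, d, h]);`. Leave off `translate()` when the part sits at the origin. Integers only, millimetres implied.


translate([421, 291, 0]) cube([2700, 111, 2210]);
translate([421, 3160, 0]) cube([2700, 111, 2210]);
translate([421, 402, 0]) cube([111, 2758, 2210]);
translate([3010, 402, 0]) cube([111, 2758, 2210]);


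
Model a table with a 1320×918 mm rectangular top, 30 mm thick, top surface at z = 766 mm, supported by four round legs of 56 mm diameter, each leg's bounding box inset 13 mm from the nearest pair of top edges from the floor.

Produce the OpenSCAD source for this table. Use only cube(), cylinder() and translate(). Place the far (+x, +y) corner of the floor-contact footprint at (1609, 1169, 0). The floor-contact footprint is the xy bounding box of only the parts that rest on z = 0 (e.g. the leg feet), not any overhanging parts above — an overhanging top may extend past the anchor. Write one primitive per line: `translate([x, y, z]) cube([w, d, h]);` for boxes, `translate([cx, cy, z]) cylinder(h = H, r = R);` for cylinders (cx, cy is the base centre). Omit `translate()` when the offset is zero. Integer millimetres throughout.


translate([302, 264, 736]) cube([1320, 918, 30]);
translate([343, 305, 0]) cylinder(h = 736, r = 28);
translate([1581, 305, 0]) cylinder(h = 736, r = 28);
translate([343, 1141, 0]) cylinder(h = 736, r = 28);
translate([1581, 1141, 0]) cylinder(h = 736, r = 28);


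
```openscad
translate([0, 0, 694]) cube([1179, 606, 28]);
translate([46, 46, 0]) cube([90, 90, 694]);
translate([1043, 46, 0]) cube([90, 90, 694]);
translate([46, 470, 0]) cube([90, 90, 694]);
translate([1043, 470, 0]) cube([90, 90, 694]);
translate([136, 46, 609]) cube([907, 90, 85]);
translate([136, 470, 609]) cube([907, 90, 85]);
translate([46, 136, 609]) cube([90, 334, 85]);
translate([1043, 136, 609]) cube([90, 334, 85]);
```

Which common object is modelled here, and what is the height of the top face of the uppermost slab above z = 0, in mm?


A table. The table height is 722 mm.

A 1179×606×28 slab sits at z = 694 on four 90 mm square posts — a table. The top surface is at 694 + 28 = 722 mm.


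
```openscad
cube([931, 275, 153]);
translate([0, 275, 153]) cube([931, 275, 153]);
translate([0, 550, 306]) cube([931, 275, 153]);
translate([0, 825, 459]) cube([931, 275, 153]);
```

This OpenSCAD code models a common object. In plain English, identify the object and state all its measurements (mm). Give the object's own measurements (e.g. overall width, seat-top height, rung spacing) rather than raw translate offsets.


A straight staircase of 4 solid steps. Each step is 931 mm wide (x), 275 mm deep (y, the going) and 153 mm tall (the rise). The first step rests on the floor; each subsequent step sits one going further in +y and one rise higher in +z, directly behind and above the previous step with no overlap.


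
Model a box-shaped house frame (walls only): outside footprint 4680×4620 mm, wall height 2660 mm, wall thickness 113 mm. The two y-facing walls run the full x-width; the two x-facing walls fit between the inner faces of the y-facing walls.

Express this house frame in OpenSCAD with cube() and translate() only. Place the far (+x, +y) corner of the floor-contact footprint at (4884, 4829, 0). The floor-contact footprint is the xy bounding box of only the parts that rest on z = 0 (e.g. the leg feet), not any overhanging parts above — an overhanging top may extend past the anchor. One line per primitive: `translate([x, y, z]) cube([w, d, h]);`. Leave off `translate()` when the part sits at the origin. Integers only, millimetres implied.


translate([204, 209, 0]) cube([4680, 113, 2660]);
translate([204, 4716, 0]) cube([4680, 113, 2660]);
translate([204, 322, 0]) cube([113, 4394, 2660]);
translate([4771, 322, 0]) cube([113, 4394, 2660]);


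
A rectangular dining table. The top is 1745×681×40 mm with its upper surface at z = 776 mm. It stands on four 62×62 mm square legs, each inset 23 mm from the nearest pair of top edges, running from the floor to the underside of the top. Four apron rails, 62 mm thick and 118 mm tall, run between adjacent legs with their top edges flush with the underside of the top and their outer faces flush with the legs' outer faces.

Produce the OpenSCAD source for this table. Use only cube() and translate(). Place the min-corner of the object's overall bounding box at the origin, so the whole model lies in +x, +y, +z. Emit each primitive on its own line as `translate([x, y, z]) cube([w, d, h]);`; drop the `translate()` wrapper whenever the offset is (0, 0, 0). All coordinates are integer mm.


translate([0, 0, 736]) cube([1745, 681, 40]);
translate([23, 23, 0]) cube([62, 62, 736]);
translate([1660, 23, 0]) cube([62, 62, 736]);
translate([23, 596, 0]) cube([62, 62, 736]);
translate([1660, 596, 0]) cube([62, 62, 736]);
translate([85, 23, 618]) cube([1575, 62, 118]);
translate([85, 596, 618]) cube([1575, 62, 118]);
translate([23, 85, 618]) cube([62, 511, 118]);
translate([1660, 85, 618]) cube([62, 511, 118]);


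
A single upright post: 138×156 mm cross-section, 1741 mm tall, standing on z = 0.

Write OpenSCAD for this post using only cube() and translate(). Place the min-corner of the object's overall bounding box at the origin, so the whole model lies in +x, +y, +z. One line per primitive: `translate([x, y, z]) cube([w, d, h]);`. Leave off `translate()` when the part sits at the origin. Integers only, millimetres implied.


cube([138, 156, 1741]);


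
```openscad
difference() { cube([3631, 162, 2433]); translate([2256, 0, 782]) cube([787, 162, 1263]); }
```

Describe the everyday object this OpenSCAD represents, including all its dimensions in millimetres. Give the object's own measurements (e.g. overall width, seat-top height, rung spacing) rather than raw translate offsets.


A wall 3631 mm long (x), 162 mm thick (y), 2433 mm tall, with a rectangular window opening cut through it. The opening is 787 mm wide and 1263 mm tall; its sill is at z = 782 mm and its near (−x) edge is 2256 mm from the wall's −x end. The opening passes through the full wall thickness.


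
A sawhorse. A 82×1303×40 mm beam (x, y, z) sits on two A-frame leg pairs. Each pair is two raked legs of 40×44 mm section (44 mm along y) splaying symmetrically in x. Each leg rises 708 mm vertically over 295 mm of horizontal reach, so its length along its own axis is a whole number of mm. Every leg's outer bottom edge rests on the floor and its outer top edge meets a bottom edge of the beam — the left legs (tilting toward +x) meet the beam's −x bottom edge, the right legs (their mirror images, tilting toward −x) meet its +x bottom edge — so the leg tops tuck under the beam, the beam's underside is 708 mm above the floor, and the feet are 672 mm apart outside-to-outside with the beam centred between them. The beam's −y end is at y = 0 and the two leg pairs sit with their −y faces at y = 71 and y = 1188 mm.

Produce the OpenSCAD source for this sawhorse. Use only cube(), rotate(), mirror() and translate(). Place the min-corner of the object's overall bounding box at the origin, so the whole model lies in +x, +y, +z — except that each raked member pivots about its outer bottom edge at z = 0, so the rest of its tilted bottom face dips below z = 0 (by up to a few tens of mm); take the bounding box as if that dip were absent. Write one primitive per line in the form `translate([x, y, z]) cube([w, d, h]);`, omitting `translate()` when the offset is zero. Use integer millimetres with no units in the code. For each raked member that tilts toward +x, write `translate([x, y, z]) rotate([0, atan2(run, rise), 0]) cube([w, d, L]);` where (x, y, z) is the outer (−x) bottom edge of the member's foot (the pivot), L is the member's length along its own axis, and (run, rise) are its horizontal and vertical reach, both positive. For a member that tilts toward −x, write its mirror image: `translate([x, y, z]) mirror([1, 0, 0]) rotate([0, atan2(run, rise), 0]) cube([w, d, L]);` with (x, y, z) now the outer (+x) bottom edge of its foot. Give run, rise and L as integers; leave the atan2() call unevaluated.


// leg length = √(295² + 708²) = 767
// right-leg outer foot x = 2·295 + 82 = 672
// beam min-corner = (295, 0, 708)
translate([295, 0, 708]) cube([82, 1303, 40]);
translate([0, 71, 0]) rotate([0, atan2(295, 708), 0]) cube([40, 44, 767]);
translate([672, 71, 0]) mirror([1, 0, 0]) rotate([0, atan2(295, 708), 0]) cube([40, 44, 767]);
translate([0, 1188, 0]) rotate([0, atan2(295, 708), 0]) cube([40, 44, 767]);
translate([672, 1188, 0]) mirror([1, 0, 0]) rotate([0, atan2(295, 708), 0]) cube([40, 44, 767]);


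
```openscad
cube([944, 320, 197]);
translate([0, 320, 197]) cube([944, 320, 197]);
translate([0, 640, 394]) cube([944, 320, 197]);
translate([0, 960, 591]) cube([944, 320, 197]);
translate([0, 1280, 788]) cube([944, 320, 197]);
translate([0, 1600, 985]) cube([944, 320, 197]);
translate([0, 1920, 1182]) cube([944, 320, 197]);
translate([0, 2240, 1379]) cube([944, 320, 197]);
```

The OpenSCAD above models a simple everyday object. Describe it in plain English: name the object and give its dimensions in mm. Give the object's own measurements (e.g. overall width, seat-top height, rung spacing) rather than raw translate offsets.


A straight staircase of 8 solid steps. Each step is 944 mm wide (x), 320 mm deep (y, the going) and 197 mm tall (the rise). The first step rests on the floor; each subsequent step sits one going further in +y and one rise higher in +z, directly behind and above the previous step with no overlap.


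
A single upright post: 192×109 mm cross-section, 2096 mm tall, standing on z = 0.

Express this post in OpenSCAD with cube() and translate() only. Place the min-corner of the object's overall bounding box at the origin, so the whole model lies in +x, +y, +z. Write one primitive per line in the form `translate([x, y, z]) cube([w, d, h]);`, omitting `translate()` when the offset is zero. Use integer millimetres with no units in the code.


cube([192, 109, 2096]);


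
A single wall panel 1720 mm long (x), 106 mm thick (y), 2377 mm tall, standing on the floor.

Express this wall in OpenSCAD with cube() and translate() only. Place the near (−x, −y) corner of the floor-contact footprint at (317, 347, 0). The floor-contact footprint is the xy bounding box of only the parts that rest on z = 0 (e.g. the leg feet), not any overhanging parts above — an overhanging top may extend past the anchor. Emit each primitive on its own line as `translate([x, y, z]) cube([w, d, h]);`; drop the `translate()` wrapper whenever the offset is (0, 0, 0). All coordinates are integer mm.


translate([317, 347, 0]) cube([1720, 106, 2377]);


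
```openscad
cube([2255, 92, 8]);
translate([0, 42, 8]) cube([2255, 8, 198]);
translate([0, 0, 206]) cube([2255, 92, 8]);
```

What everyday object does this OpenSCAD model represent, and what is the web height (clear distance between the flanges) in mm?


An I-beam. The web height is 198 mm.

Two wide flanges with a thin centred web — an I-beam. Overall 214 mm minus two 8 mm flanges gives a web of 214 − 2·8 = 198 mm.


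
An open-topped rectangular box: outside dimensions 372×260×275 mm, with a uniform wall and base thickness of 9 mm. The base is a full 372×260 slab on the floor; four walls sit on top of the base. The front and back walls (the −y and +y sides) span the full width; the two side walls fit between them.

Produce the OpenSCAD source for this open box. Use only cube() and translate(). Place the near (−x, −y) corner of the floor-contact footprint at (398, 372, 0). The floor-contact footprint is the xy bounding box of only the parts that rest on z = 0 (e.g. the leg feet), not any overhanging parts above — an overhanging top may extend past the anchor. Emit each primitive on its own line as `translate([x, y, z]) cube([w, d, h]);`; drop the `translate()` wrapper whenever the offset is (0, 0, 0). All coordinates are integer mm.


translate([398, 372, 0]) cube([372, 260, 9]);
translate([398, 372, 9]) cube([372, 9, 266]);
translate([398, 623, 9]) cube([372, 9, 266]);
translate([398, 381, 9]) cube([9, 242, 266]);
translate([761, 381, 9]) cube([9, 242, 266]);
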